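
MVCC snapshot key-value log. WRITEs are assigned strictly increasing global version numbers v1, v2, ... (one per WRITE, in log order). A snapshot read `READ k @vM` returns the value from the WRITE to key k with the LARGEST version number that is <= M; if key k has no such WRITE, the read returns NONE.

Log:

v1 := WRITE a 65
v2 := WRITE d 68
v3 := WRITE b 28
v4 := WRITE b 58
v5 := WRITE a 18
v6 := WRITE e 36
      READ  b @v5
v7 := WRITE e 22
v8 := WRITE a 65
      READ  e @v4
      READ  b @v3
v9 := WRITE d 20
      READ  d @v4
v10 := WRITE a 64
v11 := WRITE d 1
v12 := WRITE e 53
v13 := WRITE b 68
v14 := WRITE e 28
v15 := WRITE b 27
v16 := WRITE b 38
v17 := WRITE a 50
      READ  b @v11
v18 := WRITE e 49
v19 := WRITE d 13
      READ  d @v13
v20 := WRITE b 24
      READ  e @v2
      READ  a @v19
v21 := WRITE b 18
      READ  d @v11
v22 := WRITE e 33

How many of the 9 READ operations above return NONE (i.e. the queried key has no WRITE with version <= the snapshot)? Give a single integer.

v1: WRITE a=65  (a history now [(1, 65)])
v2: WRITE d=68  (d history now [(2, 68)])
v3: WRITE b=28  (b history now [(3, 28)])
v4: WRITE b=58  (b history now [(3, 28), (4, 58)])
v5: WRITE a=18  (a history now [(1, 65), (5, 18)])
v6: WRITE e=36  (e history now [(6, 36)])
READ b @v5: history=[(3, 28), (4, 58)] -> pick v4 -> 58
v7: WRITE e=22  (e history now [(6, 36), (7, 22)])
v8: WRITE a=65  (a history now [(1, 65), (5, 18), (8, 65)])
READ e @v4: history=[(6, 36), (7, 22)] -> no version <= 4 -> NONE
READ b @v3: history=[(3, 28), (4, 58)] -> pick v3 -> 28
v9: WRITE d=20  (d history now [(2, 68), (9, 20)])
READ d @v4: history=[(2, 68), (9, 20)] -> pick v2 -> 68
v10: WRITE a=64  (a history now [(1, 65), (5, 18), (8, 65), (10, 64)])
v11: WRITE d=1  (d history now [(2, 68), (9, 20), (11, 1)])
v12: WRITE e=53  (e history now [(6, 36), (7, 22), (12, 53)])
v13: WRITE b=68  (b history now [(3, 28), (4, 58), (13, 68)])
v14: WRITE e=28  (e history now [(6, 36), (7, 22), (12, 53), (14, 28)])
v15: WRITE b=27  (b history now [(3, 28), (4, 58), (13, 68), (15, 27)])
v16: WRITE b=38  (b history now [(3, 28), (4, 58), (13, 68), (15, 27), (16, 38)])
v17: WRITE a=50  (a history now [(1, 65), (5, 18), (8, 65), (10, 64), (17, 50)])
READ b @v11: history=[(3, 28), (4, 58), (13, 68), (15, 27), (16, 38)] -> pick v4 -> 58
v18: WRITE e=49  (e history now [(6, 36), (7, 22), (12, 53), (14, 28), (18, 49)])
v19: WRITE d=13  (d history now [(2, 68), (9, 20), (11, 1), (19, 13)])
READ d @v13: history=[(2, 68), (9, 20), (11, 1), (19, 13)] -> pick v11 -> 1
v20: WRITE b=24  (b history now [(3, 28), (4, 58), (13, 68), (15, 27), (16, 38), (20, 24)])
READ e @v2: history=[(6, 36), (7, 22), (12, 53), (14, 28), (18, 49)] -> no version <= 2 -> NONE
READ a @v19: history=[(1, 65), (5, 18), (8, 65), (10, 64), (17, 50)] -> pick v17 -> 50
v21: WRITE b=18  (b history now [(3, 28), (4, 58), (13, 68), (15, 27), (16, 38), (20, 24), (21, 18)])
READ d @v11: history=[(2, 68), (9, 20), (11, 1), (19, 13)] -> pick v11 -> 1
v22: WRITE e=33  (e history now [(6, 36), (7, 22), (12, 53), (14, 28), (18, 49), (22, 33)])
Read results in order: ['58', 'NONE', '28', '68', '58', '1', 'NONE', '50', '1']
NONE count = 2

Answer: 2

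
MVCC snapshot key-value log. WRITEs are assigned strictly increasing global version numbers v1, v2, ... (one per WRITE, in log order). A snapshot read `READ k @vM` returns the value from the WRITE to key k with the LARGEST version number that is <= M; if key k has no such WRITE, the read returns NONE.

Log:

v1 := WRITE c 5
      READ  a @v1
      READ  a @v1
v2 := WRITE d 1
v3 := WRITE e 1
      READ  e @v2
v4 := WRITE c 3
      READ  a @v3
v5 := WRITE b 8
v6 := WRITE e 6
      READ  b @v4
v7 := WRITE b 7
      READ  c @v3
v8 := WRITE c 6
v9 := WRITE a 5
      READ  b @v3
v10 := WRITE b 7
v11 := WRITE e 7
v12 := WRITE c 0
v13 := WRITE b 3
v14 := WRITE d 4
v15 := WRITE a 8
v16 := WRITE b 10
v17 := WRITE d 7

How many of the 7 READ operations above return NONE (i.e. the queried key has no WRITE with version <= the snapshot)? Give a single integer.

Answer: 6

Derivation:
v1: WRITE c=5  (c history now [(1, 5)])
READ a @v1: history=[] -> no version <= 1 -> NONE
READ a @v1: history=[] -> no version <= 1 -> NONE
v2: WRITE d=1  (d history now [(2, 1)])
v3: WRITE e=1  (e history now [(3, 1)])
READ e @v2: history=[(3, 1)] -> no version <= 2 -> NONE
v4: WRITE c=3  (c history now [(1, 5), (4, 3)])
READ a @v3: history=[] -> no version <= 3 -> NONE
v5: WRITE b=8  (b history now [(5, 8)])
v6: WRITE e=6  (e history now [(3, 1), (6, 6)])
READ b @v4: history=[(5, 8)] -> no version <= 4 -> NONE
v7: WRITE b=7  (b history now [(5, 8), (7, 7)])
READ c @v3: history=[(1, 5), (4, 3)] -> pick v1 -> 5
v8: WRITE c=6  (c history now [(1, 5), (4, 3), (8, 6)])
v9: WRITE a=5  (a history now [(9, 5)])
READ b @v3: history=[(5, 8), (7, 7)] -> no version <= 3 -> NONE
v10: WRITE b=7  (b history now [(5, 8), (7, 7), (10, 7)])
v11: WRITE e=7  (e history now [(3, 1), (6, 6), (11, 7)])
v12: WRITE c=0  (c history now [(1, 5), (4, 3), (8, 6), (12, 0)])
v13: WRITE b=3  (b history now [(5, 8), (7, 7), (10, 7), (13, 3)])
v14: WRITE d=4  (d history now [(2, 1), (14, 4)])
v15: WRITE a=8  (a history now [(9, 5), (15, 8)])
v16: WRITE b=10  (b history now [(5, 8), (7, 7), (10, 7), (13, 3), (16, 10)])
v17: WRITE d=7  (d history now [(2, 1), (14, 4), (17, 7)])
Read results in order: ['NONE', 'NONE', 'NONE', 'NONE', 'NONE', '5', 'NONE']
NONE count = 6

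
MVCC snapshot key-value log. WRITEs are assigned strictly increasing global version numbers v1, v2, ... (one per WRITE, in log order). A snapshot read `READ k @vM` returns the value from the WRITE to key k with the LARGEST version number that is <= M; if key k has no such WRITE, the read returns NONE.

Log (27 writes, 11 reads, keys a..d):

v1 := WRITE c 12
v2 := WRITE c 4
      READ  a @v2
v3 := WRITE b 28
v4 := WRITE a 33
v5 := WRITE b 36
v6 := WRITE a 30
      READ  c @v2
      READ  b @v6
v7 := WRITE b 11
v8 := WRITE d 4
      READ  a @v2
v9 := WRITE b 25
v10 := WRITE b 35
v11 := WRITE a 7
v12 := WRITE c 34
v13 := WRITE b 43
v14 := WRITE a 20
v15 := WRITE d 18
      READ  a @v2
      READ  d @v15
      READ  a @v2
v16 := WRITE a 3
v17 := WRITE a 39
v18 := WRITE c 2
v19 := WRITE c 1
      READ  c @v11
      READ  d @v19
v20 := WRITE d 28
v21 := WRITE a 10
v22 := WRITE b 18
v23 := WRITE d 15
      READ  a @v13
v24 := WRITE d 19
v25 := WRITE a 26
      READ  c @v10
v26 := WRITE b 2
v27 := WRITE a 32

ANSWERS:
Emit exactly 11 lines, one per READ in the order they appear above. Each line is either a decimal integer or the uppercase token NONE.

v1: WRITE c=12  (c history now [(1, 12)])
v2: WRITE c=4  (c history now [(1, 12), (2, 4)])
READ a @v2: history=[] -> no version <= 2 -> NONE
v3: WRITE b=28  (b history now [(3, 28)])
v4: WRITE a=33  (a history now [(4, 33)])
v5: WRITE b=36  (b history now [(3, 28), (5, 36)])
v6: WRITE a=30  (a history now [(4, 33), (6, 30)])
READ c @v2: history=[(1, 12), (2, 4)] -> pick v2 -> 4
READ b @v6: history=[(3, 28), (5, 36)] -> pick v5 -> 36
v7: WRITE b=11  (b history now [(3, 28), (5, 36), (7, 11)])
v8: WRITE d=4  (d history now [(8, 4)])
READ a @v2: history=[(4, 33), (6, 30)] -> no version <= 2 -> NONE
v9: WRITE b=25  (b history now [(3, 28), (5, 36), (7, 11), (9, 25)])
v10: WRITE b=35  (b history now [(3, 28), (5, 36), (7, 11), (9, 25), (10, 35)])
v11: WRITE a=7  (a history now [(4, 33), (6, 30), (11, 7)])
v12: WRITE c=34  (c history now [(1, 12), (2, 4), (12, 34)])
v13: WRITE b=43  (b history now [(3, 28), (5, 36), (7, 11), (9, 25), (10, 35), (13, 43)])
v14: WRITE a=20  (a history now [(4, 33), (6, 30), (11, 7), (14, 20)])
v15: WRITE d=18  (d history now [(8, 4), (15, 18)])
READ a @v2: history=[(4, 33), (6, 30), (11, 7), (14, 20)] -> no version <= 2 -> NONE
READ d @v15: history=[(8, 4), (15, 18)] -> pick v15 -> 18
READ a @v2: history=[(4, 33), (6, 30), (11, 7), (14, 20)] -> no version <= 2 -> NONE
v16: WRITE a=3  (a history now [(4, 33), (6, 30), (11, 7), (14, 20), (16, 3)])
v17: WRITE a=39  (a history now [(4, 33), (6, 30), (11, 7), (14, 20), (16, 3), (17, 39)])
v18: WRITE c=2  (c history now [(1, 12), (2, 4), (12, 34), (18, 2)])
v19: WRITE c=1  (c history now [(1, 12), (2, 4), (12, 34), (18, 2), (19, 1)])
READ c @v11: history=[(1, 12), (2, 4), (12, 34), (18, 2), (19, 1)] -> pick v2 -> 4
READ d @v19: history=[(8, 4), (15, 18)] -> pick v15 -> 18
v20: WRITE d=28  (d history now [(8, 4), (15, 18), (20, 28)])
v21: WRITE a=10  (a history now [(4, 33), (6, 30), (11, 7), (14, 20), (16, 3), (17, 39), (21, 10)])
v22: WRITE b=18  (b history now [(3, 28), (5, 36), (7, 11), (9, 25), (10, 35), (13, 43), (22, 18)])
v23: WRITE d=15  (d history now [(8, 4), (15, 18), (20, 28), (23, 15)])
READ a @v13: history=[(4, 33), (6, 30), (11, 7), (14, 20), (16, 3), (17, 39), (21, 10)] -> pick v11 -> 7
v24: WRITE d=19  (d history now [(8, 4), (15, 18), (20, 28), (23, 15), (24, 19)])
v25: WRITE a=26  (a history now [(4, 33), (6, 30), (11, 7), (14, 20), (16, 3), (17, 39), (21, 10), (25, 26)])
READ c @v10: history=[(1, 12), (2, 4), (12, 34), (18, 2), (19, 1)] -> pick v2 -> 4
v26: WRITE b=2  (b history now [(3, 28), (5, 36), (7, 11), (9, 25), (10, 35), (13, 43), (22, 18), (26, 2)])
v27: WRITE a=32  (a history now [(4, 33), (6, 30), (11, 7), (14, 20), (16, 3), (17, 39), (21, 10), (25, 26), (27, 32)])

Answer: NONE
4
36
NONE
NONE
18
NONE
4
18
7
4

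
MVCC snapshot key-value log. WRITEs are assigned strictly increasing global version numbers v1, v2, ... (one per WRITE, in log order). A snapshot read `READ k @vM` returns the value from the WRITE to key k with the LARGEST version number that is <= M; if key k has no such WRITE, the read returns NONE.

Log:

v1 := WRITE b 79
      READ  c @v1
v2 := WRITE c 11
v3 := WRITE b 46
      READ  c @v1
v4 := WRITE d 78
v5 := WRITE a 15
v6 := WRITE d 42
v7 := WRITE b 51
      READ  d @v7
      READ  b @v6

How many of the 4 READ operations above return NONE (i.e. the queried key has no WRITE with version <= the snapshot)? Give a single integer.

Answer: 2

Derivation:
v1: WRITE b=79  (b history now [(1, 79)])
READ c @v1: history=[] -> no version <= 1 -> NONE
v2: WRITE c=11  (c history now [(2, 11)])
v3: WRITE b=46  (b history now [(1, 79), (3, 46)])
READ c @v1: history=[(2, 11)] -> no version <= 1 -> NONE
v4: WRITE d=78  (d history now [(4, 78)])
v5: WRITE a=15  (a history now [(5, 15)])
v6: WRITE d=42  (d history now [(4, 78), (6, 42)])
v7: WRITE b=51  (b history now [(1, 79), (3, 46), (7, 51)])
READ d @v7: history=[(4, 78), (6, 42)] -> pick v6 -> 42
READ b @v6: history=[(1, 79), (3, 46), (7, 51)] -> pick v3 -> 46
Read results in order: ['NONE', 'NONE', '42', '46']
NONE count = 2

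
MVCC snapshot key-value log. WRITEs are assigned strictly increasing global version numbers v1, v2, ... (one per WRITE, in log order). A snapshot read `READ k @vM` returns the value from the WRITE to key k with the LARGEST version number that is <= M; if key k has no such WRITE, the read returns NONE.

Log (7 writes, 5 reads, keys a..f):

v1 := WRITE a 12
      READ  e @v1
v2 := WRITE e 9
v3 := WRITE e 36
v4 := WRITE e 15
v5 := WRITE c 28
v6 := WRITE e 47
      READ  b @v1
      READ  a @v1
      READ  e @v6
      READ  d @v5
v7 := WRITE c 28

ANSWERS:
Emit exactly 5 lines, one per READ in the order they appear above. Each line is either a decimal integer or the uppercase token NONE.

Answer: NONE
NONE
12
47
NONE

Derivation:
v1: WRITE a=12  (a history now [(1, 12)])
READ e @v1: history=[] -> no version <= 1 -> NONE
v2: WRITE e=9  (e history now [(2, 9)])
v3: WRITE e=36  (e history now [(2, 9), (3, 36)])
v4: WRITE e=15  (e history now [(2, 9), (3, 36), (4, 15)])
v5: WRITE c=28  (c history now [(5, 28)])
v6: WRITE e=47  (e history now [(2, 9), (3, 36), (4, 15), (6, 47)])
READ b @v1: history=[] -> no version <= 1 -> NONE
READ a @v1: history=[(1, 12)] -> pick v1 -> 12
READ e @v6: history=[(2, 9), (3, 36), (4, 15), (6, 47)] -> pick v6 -> 47
READ d @v5: history=[] -> no version <= 5 -> NONE
v7: WRITE c=28  (c history now [(5, 28), (7, 28)])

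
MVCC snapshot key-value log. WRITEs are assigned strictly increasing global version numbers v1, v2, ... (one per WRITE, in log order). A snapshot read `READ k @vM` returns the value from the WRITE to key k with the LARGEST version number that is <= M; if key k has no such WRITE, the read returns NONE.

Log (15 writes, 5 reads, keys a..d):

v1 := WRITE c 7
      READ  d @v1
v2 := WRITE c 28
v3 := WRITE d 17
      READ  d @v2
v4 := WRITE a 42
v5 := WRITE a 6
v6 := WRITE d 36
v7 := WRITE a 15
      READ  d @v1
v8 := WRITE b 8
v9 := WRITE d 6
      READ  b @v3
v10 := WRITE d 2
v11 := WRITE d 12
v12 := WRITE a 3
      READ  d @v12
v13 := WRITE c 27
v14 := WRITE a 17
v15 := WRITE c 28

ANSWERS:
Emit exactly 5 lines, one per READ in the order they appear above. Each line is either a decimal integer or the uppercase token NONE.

Answer: NONE
NONE
NONE
NONE
12

Derivation:
v1: WRITE c=7  (c history now [(1, 7)])
READ d @v1: history=[] -> no version <= 1 -> NONE
v2: WRITE c=28  (c history now [(1, 7), (2, 28)])
v3: WRITE d=17  (d history now [(3, 17)])
READ d @v2: history=[(3, 17)] -> no version <= 2 -> NONE
v4: WRITE a=42  (a history now [(4, 42)])
v5: WRITE a=6  (a history now [(4, 42), (5, 6)])
v6: WRITE d=36  (d history now [(3, 17), (6, 36)])
v7: WRITE a=15  (a history now [(4, 42), (5, 6), (7, 15)])
READ d @v1: history=[(3, 17), (6, 36)] -> no version <= 1 -> NONE
v8: WRITE b=8  (b history now [(8, 8)])
v9: WRITE d=6  (d history now [(3, 17), (6, 36), (9, 6)])
READ b @v3: history=[(8, 8)] -> no version <= 3 -> NONE
v10: WRITE d=2  (d history now [(3, 17), (6, 36), (9, 6), (10, 2)])
v11: WRITE d=12  (d history now [(3, 17), (6, 36), (9, 6), (10, 2), (11, 12)])
v12: WRITE a=3  (a history now [(4, 42), (5, 6), (7, 15), (12, 3)])
READ d @v12: history=[(3, 17), (6, 36), (9, 6), (10, 2), (11, 12)] -> pick v11 -> 12
v13: WRITE c=27  (c history now [(1, 7), (2, 28), (13, 27)])
v14: WRITE a=17  (a history now [(4, 42), (5, 6), (7, 15), (12, 3), (14, 17)])
v15: WRITE c=28  (c history now [(1, 7), (2, 28), (13, 27), (15, 28)])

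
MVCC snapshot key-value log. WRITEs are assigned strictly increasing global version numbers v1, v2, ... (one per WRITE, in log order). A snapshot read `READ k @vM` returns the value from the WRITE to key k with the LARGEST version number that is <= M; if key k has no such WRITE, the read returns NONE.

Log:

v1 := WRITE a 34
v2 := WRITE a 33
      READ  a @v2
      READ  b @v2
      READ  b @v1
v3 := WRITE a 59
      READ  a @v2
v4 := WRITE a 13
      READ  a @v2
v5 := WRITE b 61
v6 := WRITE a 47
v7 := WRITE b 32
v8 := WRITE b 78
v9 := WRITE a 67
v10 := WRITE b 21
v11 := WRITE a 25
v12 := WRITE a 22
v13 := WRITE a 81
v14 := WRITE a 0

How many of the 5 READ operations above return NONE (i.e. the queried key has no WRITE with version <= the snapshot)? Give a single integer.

v1: WRITE a=34  (a history now [(1, 34)])
v2: WRITE a=33  (a history now [(1, 34), (2, 33)])
READ a @v2: history=[(1, 34), (2, 33)] -> pick v2 -> 33
READ b @v2: history=[] -> no version <= 2 -> NONE
READ b @v1: history=[] -> no version <= 1 -> NONE
v3: WRITE a=59  (a history now [(1, 34), (2, 33), (3, 59)])
READ a @v2: history=[(1, 34), (2, 33), (3, 59)] -> pick v2 -> 33
v4: WRITE a=13  (a history now [(1, 34), (2, 33), (3, 59), (4, 13)])
READ a @v2: history=[(1, 34), (2, 33), (3, 59), (4, 13)] -> pick v2 -> 33
v5: WRITE b=61  (b history now [(5, 61)])
v6: WRITE a=47  (a history now [(1, 34), (2, 33), (3, 59), (4, 13), (6, 47)])
v7: WRITE b=32  (b history now [(5, 61), (7, 32)])
v8: WRITE b=78  (b history now [(5, 61), (7, 32), (8, 78)])
v9: WRITE a=67  (a history now [(1, 34), (2, 33), (3, 59), (4, 13), (6, 47), (9, 67)])
v10: WRITE b=21  (b history now [(5, 61), (7, 32), (8, 78), (10, 21)])
v11: WRITE a=25  (a history now [(1, 34), (2, 33), (3, 59), (4, 13), (6, 47), (9, 67), (11, 25)])
v12: WRITE a=22  (a history now [(1, 34), (2, 33), (3, 59), (4, 13), (6, 47), (9, 67), (11, 25), (12, 22)])
v13: WRITE a=81  (a history now [(1, 34), (2, 33), (3, 59), (4, 13), (6, 47), (9, 67), (11, 25), (12, 22), (13, 81)])
v14: WRITE a=0  (a history now [(1, 34), (2, 33), (3, 59), (4, 13), (6, 47), (9, 67), (11, 25), (12, 22), (13, 81), (14, 0)])
Read results in order: ['33', 'NONE', 'NONE', '33', '33']
NONE count = 2

Answer: 2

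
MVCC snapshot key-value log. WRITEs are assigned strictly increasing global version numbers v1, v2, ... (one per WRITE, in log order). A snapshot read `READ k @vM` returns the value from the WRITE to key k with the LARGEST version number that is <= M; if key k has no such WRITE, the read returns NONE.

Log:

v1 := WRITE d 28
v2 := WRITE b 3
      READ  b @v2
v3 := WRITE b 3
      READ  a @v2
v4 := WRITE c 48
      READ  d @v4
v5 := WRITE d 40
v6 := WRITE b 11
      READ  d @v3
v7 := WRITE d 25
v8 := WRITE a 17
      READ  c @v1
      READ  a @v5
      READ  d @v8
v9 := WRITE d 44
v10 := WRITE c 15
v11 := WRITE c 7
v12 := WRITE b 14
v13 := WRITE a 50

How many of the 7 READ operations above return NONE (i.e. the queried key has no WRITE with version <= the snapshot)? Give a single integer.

v1: WRITE d=28  (d history now [(1, 28)])
v2: WRITE b=3  (b history now [(2, 3)])
READ b @v2: history=[(2, 3)] -> pick v2 -> 3
v3: WRITE b=3  (b history now [(2, 3), (3, 3)])
READ a @v2: history=[] -> no version <= 2 -> NONE
v4: WRITE c=48  (c history now [(4, 48)])
READ d @v4: history=[(1, 28)] -> pick v1 -> 28
v5: WRITE d=40  (d history now [(1, 28), (5, 40)])
v6: WRITE b=11  (b history now [(2, 3), (3, 3), (6, 11)])
READ d @v3: history=[(1, 28), (5, 40)] -> pick v1 -> 28
v7: WRITE d=25  (d history now [(1, 28), (5, 40), (7, 25)])
v8: WRITE a=17  (a history now [(8, 17)])
READ c @v1: history=[(4, 48)] -> no version <= 1 -> NONE
READ a @v5: history=[(8, 17)] -> no version <= 5 -> NONE
READ d @v8: history=[(1, 28), (5, 40), (7, 25)] -> pick v7 -> 25
v9: WRITE d=44  (d history now [(1, 28), (5, 40), (7, 25), (9, 44)])
v10: WRITE c=15  (c history now [(4, 48), (10, 15)])
v11: WRITE c=7  (c history now [(4, 48), (10, 15), (11, 7)])
v12: WRITE b=14  (b history now [(2, 3), (3, 3), (6, 11), (12, 14)])
v13: WRITE a=50  (a history now [(8, 17), (13, 50)])
Read results in order: ['3', 'NONE', '28', '28', 'NONE', 'NONE', '25']
NONE count = 3

Answer: 3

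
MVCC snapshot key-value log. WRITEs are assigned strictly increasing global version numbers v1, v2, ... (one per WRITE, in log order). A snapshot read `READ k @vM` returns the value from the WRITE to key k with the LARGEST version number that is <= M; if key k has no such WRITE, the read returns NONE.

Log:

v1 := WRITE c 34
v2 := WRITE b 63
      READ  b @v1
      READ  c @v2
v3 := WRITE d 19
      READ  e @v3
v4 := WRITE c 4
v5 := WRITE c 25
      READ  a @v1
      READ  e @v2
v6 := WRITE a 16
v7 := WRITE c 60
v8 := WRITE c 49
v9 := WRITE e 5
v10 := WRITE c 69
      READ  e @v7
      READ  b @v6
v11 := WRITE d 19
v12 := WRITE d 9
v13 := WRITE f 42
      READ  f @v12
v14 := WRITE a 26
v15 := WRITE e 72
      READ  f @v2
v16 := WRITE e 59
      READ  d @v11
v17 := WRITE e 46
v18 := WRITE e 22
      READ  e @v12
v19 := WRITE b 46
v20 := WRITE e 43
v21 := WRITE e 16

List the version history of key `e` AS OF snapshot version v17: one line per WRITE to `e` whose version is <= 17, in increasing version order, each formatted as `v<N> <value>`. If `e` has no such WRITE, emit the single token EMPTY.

Answer: v9 5
v15 72
v16 59
v17 46

Derivation:
Scan writes for key=e with version <= 17:
  v1 WRITE c 34 -> skip
  v2 WRITE b 63 -> skip
  v3 WRITE d 19 -> skip
  v4 WRITE c 4 -> skip
  v5 WRITE c 25 -> skip
  v6 WRITE a 16 -> skip
  v7 WRITE c 60 -> skip
  v8 WRITE c 49 -> skip
  v9 WRITE e 5 -> keep
  v10 WRITE c 69 -> skip
  v11 WRITE d 19 -> skip
  v12 WRITE d 9 -> skip
  v13 WRITE f 42 -> skip
  v14 WRITE a 26 -> skip
  v15 WRITE e 72 -> keep
  v16 WRITE e 59 -> keep
  v17 WRITE e 46 -> keep
  v18 WRITE e 22 -> drop (> snap)
  v19 WRITE b 46 -> skip
  v20 WRITE e 43 -> drop (> snap)
  v21 WRITE e 16 -> drop (> snap)
Collected: [(9, 5), (15, 72), (16, 59), (17, 46)]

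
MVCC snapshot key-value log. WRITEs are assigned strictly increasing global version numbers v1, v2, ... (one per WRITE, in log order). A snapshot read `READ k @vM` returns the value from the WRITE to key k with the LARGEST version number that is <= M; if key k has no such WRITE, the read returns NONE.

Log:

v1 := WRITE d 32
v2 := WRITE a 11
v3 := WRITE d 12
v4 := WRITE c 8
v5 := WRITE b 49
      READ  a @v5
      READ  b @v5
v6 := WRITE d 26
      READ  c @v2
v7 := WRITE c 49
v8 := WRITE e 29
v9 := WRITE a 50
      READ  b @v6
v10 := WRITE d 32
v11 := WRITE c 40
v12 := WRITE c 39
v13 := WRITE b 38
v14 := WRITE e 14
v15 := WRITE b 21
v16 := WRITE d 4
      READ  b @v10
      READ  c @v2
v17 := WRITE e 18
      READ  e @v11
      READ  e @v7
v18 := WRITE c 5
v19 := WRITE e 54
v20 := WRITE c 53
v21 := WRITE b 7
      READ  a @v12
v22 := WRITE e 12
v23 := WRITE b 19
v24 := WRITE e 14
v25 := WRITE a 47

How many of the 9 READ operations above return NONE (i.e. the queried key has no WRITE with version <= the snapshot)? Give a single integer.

v1: WRITE d=32  (d history now [(1, 32)])
v2: WRITE a=11  (a history now [(2, 11)])
v3: WRITE d=12  (d history now [(1, 32), (3, 12)])
v4: WRITE c=8  (c history now [(4, 8)])
v5: WRITE b=49  (b history now [(5, 49)])
READ a @v5: history=[(2, 11)] -> pick v2 -> 11
READ b @v5: history=[(5, 49)] -> pick v5 -> 49
v6: WRITE d=26  (d history now [(1, 32), (3, 12), (6, 26)])
READ c @v2: history=[(4, 8)] -> no version <= 2 -> NONE
v7: WRITE c=49  (c history now [(4, 8), (7, 49)])
v8: WRITE e=29  (e history now [(8, 29)])
v9: WRITE a=50  (a history now [(2, 11), (9, 50)])
READ b @v6: history=[(5, 49)] -> pick v5 -> 49
v10: WRITE d=32  (d history now [(1, 32), (3, 12), (6, 26), (10, 32)])
v11: WRITE c=40  (c history now [(4, 8), (7, 49), (11, 40)])
v12: WRITE c=39  (c history now [(4, 8), (7, 49), (11, 40), (12, 39)])
v13: WRITE b=38  (b history now [(5, 49), (13, 38)])
v14: WRITE e=14  (e history now [(8, 29), (14, 14)])
v15: WRITE b=21  (b history now [(5, 49), (13, 38), (15, 21)])
v16: WRITE d=4  (d history now [(1, 32), (3, 12), (6, 26), (10, 32), (16, 4)])
READ b @v10: history=[(5, 49), (13, 38), (15, 21)] -> pick v5 -> 49
READ c @v2: history=[(4, 8), (7, 49), (11, 40), (12, 39)] -> no version <= 2 -> NONE
v17: WRITE e=18  (e history now [(8, 29), (14, 14), (17, 18)])
READ e @v11: history=[(8, 29), (14, 14), (17, 18)] -> pick v8 -> 29
READ e @v7: history=[(8, 29), (14, 14), (17, 18)] -> no version <= 7 -> NONE
v18: WRITE c=5  (c history now [(4, 8), (7, 49), (11, 40), (12, 39), (18, 5)])
v19: WRITE e=54  (e history now [(8, 29), (14, 14), (17, 18), (19, 54)])
v20: WRITE c=53  (c history now [(4, 8), (7, 49), (11, 40), (12, 39), (18, 5), (20, 53)])
v21: WRITE b=7  (b history now [(5, 49), (13, 38), (15, 21), (21, 7)])
READ a @v12: history=[(2, 11), (9, 50)] -> pick v9 -> 50
v22: WRITE e=12  (e history now [(8, 29), (14, 14), (17, 18), (19, 54), (22, 12)])
v23: WRITE b=19  (b history now [(5, 49), (13, 38), (15, 21), (21, 7), (23, 19)])
v24: WRITE e=14  (e history now [(8, 29), (14, 14), (17, 18), (19, 54), (22, 12), (24, 14)])
v25: WRITE a=47  (a history now [(2, 11), (9, 50), (25, 47)])
Read results in order: ['11', '49', 'NONE', '49', '49', 'NONE', '29', 'NONE', '50']
NONE count = 3

Answer: 3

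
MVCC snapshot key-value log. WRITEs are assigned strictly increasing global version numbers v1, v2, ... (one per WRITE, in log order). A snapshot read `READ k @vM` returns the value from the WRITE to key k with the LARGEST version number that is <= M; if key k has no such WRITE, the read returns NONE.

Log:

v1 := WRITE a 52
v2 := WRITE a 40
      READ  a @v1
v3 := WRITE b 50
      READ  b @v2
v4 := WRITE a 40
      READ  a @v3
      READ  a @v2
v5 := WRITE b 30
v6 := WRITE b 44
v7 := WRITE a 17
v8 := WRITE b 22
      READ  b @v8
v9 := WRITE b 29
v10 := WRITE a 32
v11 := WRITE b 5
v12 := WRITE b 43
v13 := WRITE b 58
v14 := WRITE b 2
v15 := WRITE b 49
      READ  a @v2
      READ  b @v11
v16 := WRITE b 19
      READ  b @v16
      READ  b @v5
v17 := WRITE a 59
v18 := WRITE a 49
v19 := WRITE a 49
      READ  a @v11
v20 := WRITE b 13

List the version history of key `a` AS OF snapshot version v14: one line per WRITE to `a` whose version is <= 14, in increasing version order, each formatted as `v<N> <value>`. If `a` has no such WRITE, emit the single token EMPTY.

Answer: v1 52
v2 40
v4 40
v7 17
v10 32

Derivation:
Scan writes for key=a with version <= 14:
  v1 WRITE a 52 -> keep
  v2 WRITE a 40 -> keep
  v3 WRITE b 50 -> skip
  v4 WRITE a 40 -> keep
  v5 WRITE b 30 -> skip
  v6 WRITE b 44 -> skip
  v7 WRITE a 17 -> keep
  v8 WRITE b 22 -> skip
  v9 WRITE b 29 -> skip
  v10 WRITE a 32 -> keep
  v11 WRITE b 5 -> skip
  v12 WRITE b 43 -> skip
  v13 WRITE b 58 -> skip
  v14 WRITE b 2 -> skip
  v15 WRITE b 49 -> skip
  v16 WRITE b 19 -> skip
  v17 WRITE a 59 -> drop (> snap)
  v18 WRITE a 49 -> drop (> snap)
  v19 WRITE a 49 -> drop (> snap)
  v20 WRITE b 13 -> skip
Collected: [(1, 52), (2, 40), (4, 40), (7, 17), (10, 32)]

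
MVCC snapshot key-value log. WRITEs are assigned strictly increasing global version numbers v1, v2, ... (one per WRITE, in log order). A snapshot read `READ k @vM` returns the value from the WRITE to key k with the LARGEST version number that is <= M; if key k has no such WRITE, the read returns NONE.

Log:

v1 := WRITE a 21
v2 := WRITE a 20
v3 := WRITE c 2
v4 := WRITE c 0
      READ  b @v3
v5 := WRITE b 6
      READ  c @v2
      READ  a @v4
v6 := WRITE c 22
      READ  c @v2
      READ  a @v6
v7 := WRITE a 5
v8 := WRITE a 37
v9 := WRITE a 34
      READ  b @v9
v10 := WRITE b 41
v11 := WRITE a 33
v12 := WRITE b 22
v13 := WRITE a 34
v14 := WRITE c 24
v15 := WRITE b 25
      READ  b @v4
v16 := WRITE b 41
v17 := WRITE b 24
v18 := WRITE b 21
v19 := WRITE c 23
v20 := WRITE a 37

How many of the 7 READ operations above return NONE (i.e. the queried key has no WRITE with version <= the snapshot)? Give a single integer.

v1: WRITE a=21  (a history now [(1, 21)])
v2: WRITE a=20  (a history now [(1, 21), (2, 20)])
v3: WRITE c=2  (c history now [(3, 2)])
v4: WRITE c=0  (c history now [(3, 2), (4, 0)])
READ b @v3: history=[] -> no version <= 3 -> NONE
v5: WRITE b=6  (b history now [(5, 6)])
READ c @v2: history=[(3, 2), (4, 0)] -> no version <= 2 -> NONE
READ a @v4: history=[(1, 21), (2, 20)] -> pick v2 -> 20
v6: WRITE c=22  (c history now [(3, 2), (4, 0), (6, 22)])
READ c @v2: history=[(3, 2), (4, 0), (6, 22)] -> no version <= 2 -> NONE
READ a @v6: history=[(1, 21), (2, 20)] -> pick v2 -> 20
v7: WRITE a=5  (a history now [(1, 21), (2, 20), (7, 5)])
v8: WRITE a=37  (a history now [(1, 21), (2, 20), (7, 5), (8, 37)])
v9: WRITE a=34  (a history now [(1, 21), (2, 20), (7, 5), (8, 37), (9, 34)])
READ b @v9: history=[(5, 6)] -> pick v5 -> 6
v10: WRITE b=41  (b history now [(5, 6), (10, 41)])
v11: WRITE a=33  (a history now [(1, 21), (2, 20), (7, 5), (8, 37), (9, 34), (11, 33)])
v12: WRITE b=22  (b history now [(5, 6), (10, 41), (12, 22)])
v13: WRITE a=34  (a history now [(1, 21), (2, 20), (7, 5), (8, 37), (9, 34), (11, 33), (13, 34)])
v14: WRITE c=24  (c history now [(3, 2), (4, 0), (6, 22), (14, 24)])
v15: WRITE b=25  (b history now [(5, 6), (10, 41), (12, 22), (15, 25)])
READ b @v4: history=[(5, 6), (10, 41), (12, 22), (15, 25)] -> no version <= 4 -> NONE
v16: WRITE b=41  (b history now [(5, 6), (10, 41), (12, 22), (15, 25), (16, 41)])
v17: WRITE b=24  (b history now [(5, 6), (10, 41), (12, 22), (15, 25), (16, 41), (17, 24)])
v18: WRITE b=21  (b history now [(5, 6), (10, 41), (12, 22), (15, 25), (16, 41), (17, 24), (18, 21)])
v19: WRITE c=23  (c history now [(3, 2), (4, 0), (6, 22), (14, 24), (19, 23)])
v20: WRITE a=37  (a history now [(1, 21), (2, 20), (7, 5), (8, 37), (9, 34), (11, 33), (13, 34), (20, 37)])
Read results in order: ['NONE', 'NONE', '20', 'NONE', '20', '6', 'NONE']
NONE count = 4

Answer: 4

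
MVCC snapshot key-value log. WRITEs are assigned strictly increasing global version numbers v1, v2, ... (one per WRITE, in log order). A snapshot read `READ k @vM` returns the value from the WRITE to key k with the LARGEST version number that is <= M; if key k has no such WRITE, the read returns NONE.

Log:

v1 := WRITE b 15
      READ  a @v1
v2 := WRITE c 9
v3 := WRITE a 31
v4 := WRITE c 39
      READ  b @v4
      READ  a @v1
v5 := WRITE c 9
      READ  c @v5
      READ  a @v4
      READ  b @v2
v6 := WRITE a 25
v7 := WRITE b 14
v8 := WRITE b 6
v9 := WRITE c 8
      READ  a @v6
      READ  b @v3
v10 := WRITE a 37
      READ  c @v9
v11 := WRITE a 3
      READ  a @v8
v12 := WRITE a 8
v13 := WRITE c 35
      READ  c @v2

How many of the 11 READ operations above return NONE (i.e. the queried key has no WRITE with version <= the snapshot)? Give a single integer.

Answer: 2

Derivation:
v1: WRITE b=15  (b history now [(1, 15)])
READ a @v1: history=[] -> no version <= 1 -> NONE
v2: WRITE c=9  (c history now [(2, 9)])
v3: WRITE a=31  (a history now [(3, 31)])
v4: WRITE c=39  (c history now [(2, 9), (4, 39)])
READ b @v4: history=[(1, 15)] -> pick v1 -> 15
READ a @v1: history=[(3, 31)] -> no version <= 1 -> NONE
v5: WRITE c=9  (c history now [(2, 9), (4, 39), (5, 9)])
READ c @v5: history=[(2, 9), (4, 39), (5, 9)] -> pick v5 -> 9
READ a @v4: history=[(3, 31)] -> pick v3 -> 31
READ b @v2: history=[(1, 15)] -> pick v1 -> 15
v6: WRITE a=25  (a history now [(3, 31), (6, 25)])
v7: WRITE b=14  (b history now [(1, 15), (7, 14)])
v8: WRITE b=6  (b history now [(1, 15), (7, 14), (8, 6)])
v9: WRITE c=8  (c history now [(2, 9), (4, 39), (5, 9), (9, 8)])
READ a @v6: history=[(3, 31), (6, 25)] -> pick v6 -> 25
READ b @v3: history=[(1, 15), (7, 14), (8, 6)] -> pick v1 -> 15
v10: WRITE a=37  (a history now [(3, 31), (6, 25), (10, 37)])
READ c @v9: history=[(2, 9), (4, 39), (5, 9), (9, 8)] -> pick v9 -> 8
v11: WRITE a=3  (a history now [(3, 31), (6, 25), (10, 37), (11, 3)])
READ a @v8: history=[(3, 31), (6, 25), (10, 37), (11, 3)] -> pick v6 -> 25
v12: WRITE a=8  (a history now [(3, 31), (6, 25), (10, 37), (11, 3), (12, 8)])
v13: WRITE c=35  (c history now [(2, 9), (4, 39), (5, 9), (9, 8), (13, 35)])
READ c @v2: history=[(2, 9), (4, 39), (5, 9), (9, 8), (13, 35)] -> pick v2 -> 9
Read results in order: ['NONE', '15', 'NONE', '9', '31', '15', '25', '15', '8', '25', '9']
NONE count = 2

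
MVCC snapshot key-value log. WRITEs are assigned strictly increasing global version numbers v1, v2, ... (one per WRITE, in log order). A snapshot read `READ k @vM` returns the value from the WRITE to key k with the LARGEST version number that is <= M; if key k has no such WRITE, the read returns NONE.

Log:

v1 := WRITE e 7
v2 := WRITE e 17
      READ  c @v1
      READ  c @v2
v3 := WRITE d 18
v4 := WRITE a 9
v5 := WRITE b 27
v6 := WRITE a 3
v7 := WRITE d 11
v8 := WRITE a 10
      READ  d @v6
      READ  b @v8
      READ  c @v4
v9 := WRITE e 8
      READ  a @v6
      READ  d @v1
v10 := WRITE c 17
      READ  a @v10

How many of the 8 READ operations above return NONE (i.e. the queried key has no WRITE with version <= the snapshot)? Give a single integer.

Answer: 4

Derivation:
v1: WRITE e=7  (e history now [(1, 7)])
v2: WRITE e=17  (e history now [(1, 7), (2, 17)])
READ c @v1: history=[] -> no version <= 1 -> NONE
READ c @v2: history=[] -> no version <= 2 -> NONE
v3: WRITE d=18  (d history now [(3, 18)])
v4: WRITE a=9  (a history now [(4, 9)])
v5: WRITE b=27  (b history now [(5, 27)])
v6: WRITE a=3  (a history now [(4, 9), (6, 3)])
v7: WRITE d=11  (d history now [(3, 18), (7, 11)])
v8: WRITE a=10  (a history now [(4, 9), (6, 3), (8, 10)])
READ d @v6: history=[(3, 18), (7, 11)] -> pick v3 -> 18
READ b @v8: history=[(5, 27)] -> pick v5 -> 27
READ c @v4: history=[] -> no version <= 4 -> NONE
v9: WRITE e=8  (e history now [(1, 7), (2, 17), (9, 8)])
READ a @v6: history=[(4, 9), (6, 3), (8, 10)] -> pick v6 -> 3
READ d @v1: history=[(3, 18), (7, 11)] -> no version <= 1 -> NONE
v10: WRITE c=17  (c history now [(10, 17)])
READ a @v10: history=[(4, 9), (6, 3), (8, 10)] -> pick v8 -> 10
Read results in order: ['NONE', 'NONE', '18', '27', 'NONE', '3', 'NONE', '10']
NONE count = 4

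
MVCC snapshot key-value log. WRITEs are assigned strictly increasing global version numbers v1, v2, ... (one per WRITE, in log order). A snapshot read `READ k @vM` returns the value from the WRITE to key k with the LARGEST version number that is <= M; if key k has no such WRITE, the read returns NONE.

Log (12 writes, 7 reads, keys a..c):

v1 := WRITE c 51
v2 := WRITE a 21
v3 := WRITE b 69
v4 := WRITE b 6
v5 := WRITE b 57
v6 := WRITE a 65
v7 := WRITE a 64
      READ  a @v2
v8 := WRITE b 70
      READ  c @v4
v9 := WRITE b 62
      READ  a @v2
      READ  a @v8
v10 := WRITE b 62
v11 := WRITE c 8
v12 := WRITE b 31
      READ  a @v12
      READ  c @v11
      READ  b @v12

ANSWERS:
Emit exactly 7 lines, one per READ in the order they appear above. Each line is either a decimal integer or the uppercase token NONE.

v1: WRITE c=51  (c history now [(1, 51)])
v2: WRITE a=21  (a history now [(2, 21)])
v3: WRITE b=69  (b history now [(3, 69)])
v4: WRITE b=6  (b history now [(3, 69), (4, 6)])
v5: WRITE b=57  (b history now [(3, 69), (4, 6), (5, 57)])
v6: WRITE a=65  (a history now [(2, 21), (6, 65)])
v7: WRITE a=64  (a history now [(2, 21), (6, 65), (7, 64)])
READ a @v2: history=[(2, 21), (6, 65), (7, 64)] -> pick v2 -> 21
v8: WRITE b=70  (b history now [(3, 69), (4, 6), (5, 57), (8, 70)])
READ c @v4: history=[(1, 51)] -> pick v1 -> 51
v9: WRITE b=62  (b history now [(3, 69), (4, 6), (5, 57), (8, 70), (9, 62)])
READ a @v2: history=[(2, 21), (6, 65), (7, 64)] -> pick v2 -> 21
READ a @v8: history=[(2, 21), (6, 65), (7, 64)] -> pick v7 -> 64
v10: WRITE b=62  (b history now [(3, 69), (4, 6), (5, 57), (8, 70), (9, 62), (10, 62)])
v11: WRITE c=8  (c history now [(1, 51), (11, 8)])
v12: WRITE b=31  (b history now [(3, 69), (4, 6), (5, 57), (8, 70), (9, 62), (10, 62), (12, 31)])
READ a @v12: history=[(2, 21), (6, 65), (7, 64)] -> pick v7 -> 64
READ c @v11: history=[(1, 51), (11, 8)] -> pick v11 -> 8
READ b @v12: history=[(3, 69), (4, 6), (5, 57), (8, 70), (9, 62), (10, 62), (12, 31)] -> pick v12 -> 31

Answer: 21
51
21
64
64
8
31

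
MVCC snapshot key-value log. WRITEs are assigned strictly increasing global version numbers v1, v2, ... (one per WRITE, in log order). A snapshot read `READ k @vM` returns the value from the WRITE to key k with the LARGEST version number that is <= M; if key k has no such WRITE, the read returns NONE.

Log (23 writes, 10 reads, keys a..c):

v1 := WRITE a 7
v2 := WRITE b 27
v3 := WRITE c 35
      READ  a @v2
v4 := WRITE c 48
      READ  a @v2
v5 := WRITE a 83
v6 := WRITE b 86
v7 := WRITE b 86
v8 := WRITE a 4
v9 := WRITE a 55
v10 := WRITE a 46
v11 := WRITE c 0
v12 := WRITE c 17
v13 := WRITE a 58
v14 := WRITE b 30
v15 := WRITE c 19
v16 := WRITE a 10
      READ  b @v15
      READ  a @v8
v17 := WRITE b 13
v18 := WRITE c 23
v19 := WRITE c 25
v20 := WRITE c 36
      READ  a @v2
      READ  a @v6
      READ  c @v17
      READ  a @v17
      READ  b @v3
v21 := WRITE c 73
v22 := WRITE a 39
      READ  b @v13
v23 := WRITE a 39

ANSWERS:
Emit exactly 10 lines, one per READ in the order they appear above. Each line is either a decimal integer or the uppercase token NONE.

Answer: 7
7
30
4
7
83
19
10
27
86

Derivation:
v1: WRITE a=7  (a history now [(1, 7)])
v2: WRITE b=27  (b history now [(2, 27)])
v3: WRITE c=35  (c history now [(3, 35)])
READ a @v2: history=[(1, 7)] -> pick v1 -> 7
v4: WRITE c=48  (c history now [(3, 35), (4, 48)])
READ a @v2: history=[(1, 7)] -> pick v1 -> 7
v5: WRITE a=83  (a history now [(1, 7), (5, 83)])
v6: WRITE b=86  (b history now [(2, 27), (6, 86)])
v7: WRITE b=86  (b history now [(2, 27), (6, 86), (7, 86)])
v8: WRITE a=4  (a history now [(1, 7), (5, 83), (8, 4)])
v9: WRITE a=55  (a history now [(1, 7), (5, 83), (8, 4), (9, 55)])
v10: WRITE a=46  (a history now [(1, 7), (5, 83), (8, 4), (9, 55), (10, 46)])
v11: WRITE c=0  (c history now [(3, 35), (4, 48), (11, 0)])
v12: WRITE c=17  (c history now [(3, 35), (4, 48), (11, 0), (12, 17)])
v13: WRITE a=58  (a history now [(1, 7), (5, 83), (8, 4), (9, 55), (10, 46), (13, 58)])
v14: WRITE b=30  (b history now [(2, 27), (6, 86), (7, 86), (14, 30)])
v15: WRITE c=19  (c history now [(3, 35), (4, 48), (11, 0), (12, 17), (15, 19)])
v16: WRITE a=10  (a history now [(1, 7), (5, 83), (8, 4), (9, 55), (10, 46), (13, 58), (16, 10)])
READ b @v15: history=[(2, 27), (6, 86), (7, 86), (14, 30)] -> pick v14 -> 30
READ a @v8: history=[(1, 7), (5, 83), (8, 4), (9, 55), (10, 46), (13, 58), (16, 10)] -> pick v8 -> 4
v17: WRITE b=13  (b history now [(2, 27), (6, 86), (7, 86), (14, 30), (17, 13)])
v18: WRITE c=23  (c history now [(3, 35), (4, 48), (11, 0), (12, 17), (15, 19), (18, 23)])
v19: WRITE c=25  (c history now [(3, 35), (4, 48), (11, 0), (12, 17), (15, 19), (18, 23), (19, 25)])
v20: WRITE c=36  (c history now [(3, 35), (4, 48), (11, 0), (12, 17), (15, 19), (18, 23), (19, 25), (20, 36)])
READ a @v2: history=[(1, 7), (5, 83), (8, 4), (9, 55), (10, 46), (13, 58), (16, 10)] -> pick v1 -> 7
READ a @v6: history=[(1, 7), (5, 83), (8, 4), (9, 55), (10, 46), (13, 58), (16, 10)] -> pick v5 -> 83
READ c @v17: history=[(3, 35), (4, 48), (11, 0), (12, 17), (15, 19), (18, 23), (19, 25), (20, 36)] -> pick v15 -> 19
READ a @v17: history=[(1, 7), (5, 83), (8, 4), (9, 55), (10, 46), (13, 58), (16, 10)] -> pick v16 -> 10
READ b @v3: history=[(2, 27), (6, 86), (7, 86), (14, 30), (17, 13)] -> pick v2 -> 27
v21: WRITE c=73  (c history now [(3, 35), (4, 48), (11, 0), (12, 17), (15, 19), (18, 23), (19, 25), (20, 36), (21, 73)])
v22: WRITE a=39  (a history now [(1, 7), (5, 83), (8, 4), (9, 55), (10, 46), (13, 58), (16, 10), (22, 39)])
READ b @v13: history=[(2, 27), (6, 86), (7, 86), (14, 30), (17, 13)] -> pick v7 -> 86
v23: WRITE a=39  (a history now [(1, 7), (5, 83), (8, 4), (9, 55), (10, 46), (13, 58), (16, 10), (22, 39), (23, 39)])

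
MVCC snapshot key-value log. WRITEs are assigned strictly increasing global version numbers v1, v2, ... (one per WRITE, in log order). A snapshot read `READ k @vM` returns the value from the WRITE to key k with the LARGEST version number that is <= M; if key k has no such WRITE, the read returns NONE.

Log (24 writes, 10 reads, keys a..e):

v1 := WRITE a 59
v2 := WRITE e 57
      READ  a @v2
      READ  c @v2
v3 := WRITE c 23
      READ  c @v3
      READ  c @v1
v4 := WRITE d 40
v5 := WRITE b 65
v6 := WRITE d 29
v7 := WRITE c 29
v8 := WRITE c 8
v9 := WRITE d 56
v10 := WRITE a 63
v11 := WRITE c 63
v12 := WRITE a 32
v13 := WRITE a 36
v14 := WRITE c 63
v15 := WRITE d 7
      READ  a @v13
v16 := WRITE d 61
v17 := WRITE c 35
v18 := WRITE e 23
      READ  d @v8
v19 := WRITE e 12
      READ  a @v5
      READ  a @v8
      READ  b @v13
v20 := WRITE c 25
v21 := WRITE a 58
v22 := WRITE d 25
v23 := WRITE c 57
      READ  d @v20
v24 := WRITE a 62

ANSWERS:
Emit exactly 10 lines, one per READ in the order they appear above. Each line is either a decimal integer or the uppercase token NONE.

v1: WRITE a=59  (a history now [(1, 59)])
v2: WRITE e=57  (e history now [(2, 57)])
READ a @v2: history=[(1, 59)] -> pick v1 -> 59
READ c @v2: history=[] -> no version <= 2 -> NONE
v3: WRITE c=23  (c history now [(3, 23)])
READ c @v3: history=[(3, 23)] -> pick v3 -> 23
READ c @v1: history=[(3, 23)] -> no version <= 1 -> NONE
v4: WRITE d=40  (d history now [(4, 40)])
v5: WRITE b=65  (b history now [(5, 65)])
v6: WRITE d=29  (d history now [(4, 40), (6, 29)])
v7: WRITE c=29  (c history now [(3, 23), (7, 29)])
v8: WRITE c=8  (c history now [(3, 23), (7, 29), (8, 8)])
v9: WRITE d=56  (d history now [(4, 40), (6, 29), (9, 56)])
v10: WRITE a=63  (a history now [(1, 59), (10, 63)])
v11: WRITE c=63  (c history now [(3, 23), (7, 29), (8, 8), (11, 63)])
v12: WRITE a=32  (a history now [(1, 59), (10, 63), (12, 32)])
v13: WRITE a=36  (a history now [(1, 59), (10, 63), (12, 32), (13, 36)])
v14: WRITE c=63  (c history now [(3, 23), (7, 29), (8, 8), (11, 63), (14, 63)])
v15: WRITE d=7  (d history now [(4, 40), (6, 29), (9, 56), (15, 7)])
READ a @v13: history=[(1, 59), (10, 63), (12, 32), (13, 36)] -> pick v13 -> 36
v16: WRITE d=61  (d history now [(4, 40), (6, 29), (9, 56), (15, 7), (16, 61)])
v17: WRITE c=35  (c history now [(3, 23), (7, 29), (8, 8), (11, 63), (14, 63), (17, 35)])
v18: WRITE e=23  (e history now [(2, 57), (18, 23)])
READ d @v8: history=[(4, 40), (6, 29), (9, 56), (15, 7), (16, 61)] -> pick v6 -> 29
v19: WRITE e=12  (e history now [(2, 57), (18, 23), (19, 12)])
READ a @v5: history=[(1, 59), (10, 63), (12, 32), (13, 36)] -> pick v1 -> 59
READ a @v8: history=[(1, 59), (10, 63), (12, 32), (13, 36)] -> pick v1 -> 59
READ b @v13: history=[(5, 65)] -> pick v5 -> 65
v20: WRITE c=25  (c history now [(3, 23), (7, 29), (8, 8), (11, 63), (14, 63), (17, 35), (20, 25)])
v21: WRITE a=58  (a history now [(1, 59), (10, 63), (12, 32), (13, 36), (21, 58)])
v22: WRITE d=25  (d history now [(4, 40), (6, 29), (9, 56), (15, 7), (16, 61), (22, 25)])
v23: WRITE c=57  (c history now [(3, 23), (7, 29), (8, 8), (11, 63), (14, 63), (17, 35), (20, 25), (23, 57)])
READ d @v20: history=[(4, 40), (6, 29), (9, 56), (15, 7), (16, 61), (22, 25)] -> pick v16 -> 61
v24: WRITE a=62  (a history now [(1, 59), (10, 63), (12, 32), (13, 36), (21, 58), (24, 62)])

Answer: 59
NONE
23
NONE
36
29
59
59
65
61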